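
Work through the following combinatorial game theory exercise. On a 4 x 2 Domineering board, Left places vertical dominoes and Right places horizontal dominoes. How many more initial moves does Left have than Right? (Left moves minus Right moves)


Board is 4 x 2 (rows x cols).
Left (vertical) placements: (rows-1) * cols = 3 * 2 = 6
Right (horizontal) placements: rows * (cols-1) = 4 * 1 = 4
Advantage = Left - Right = 6 - 4 = 2

2


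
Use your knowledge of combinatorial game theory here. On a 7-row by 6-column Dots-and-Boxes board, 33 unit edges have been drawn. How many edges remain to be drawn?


Grid: 7 x 6 boxes, i.e. 8 rows and 7 columns of dots.
Horizontal edges: (rows + 1) * cols = 8 * 6 = 48
Vertical edges: rows * (cols + 1) = 7 * 7 = 49
Total edges: 48 + 49 = 97
Edges drawn: 33
Remaining: 97 - 33 = 64

64


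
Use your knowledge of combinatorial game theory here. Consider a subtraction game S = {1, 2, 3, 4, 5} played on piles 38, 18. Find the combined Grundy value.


Subtraction set: {1, 2, 3, 4, 5}
For this subtraction set, G(n) = n mod 6 (period = max + 1 = 6).
Pile 1 (size 38): G(38) = 38 mod 6 = 2
Pile 2 (size 18): G(18) = 18 mod 6 = 0
Total Grundy value = XOR of all: 2 XOR 0 = 2

2


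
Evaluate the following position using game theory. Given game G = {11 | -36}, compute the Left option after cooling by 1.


Original game: {11 | -36} (a switch {a | b} with a > b).
Cooling by t (for t below the temperature (a - b)/2 = 47/2) taxes each move by t: {a | b} cooled by t is {a - t | b + t}.
Cooling amount: t = 1
Cooled Left option: 11 - 1 = 10
Cooled Right option: -36 + 1 = -35
Cooled game: {10 | -35}
Left option = 10

10


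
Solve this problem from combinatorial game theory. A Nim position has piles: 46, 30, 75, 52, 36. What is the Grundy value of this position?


We need the XOR (exclusive or) of all pile sizes.
After XOR-ing pile 1 (size 46): 0 XOR 46 = 46
After XOR-ing pile 2 (size 30): 46 XOR 30 = 48
After XOR-ing pile 3 (size 75): 48 XOR 75 = 123
After XOR-ing pile 4 (size 52): 123 XOR 52 = 79
After XOR-ing pile 5 (size 36): 79 XOR 36 = 107
The Nim-value of this position is 107.

107


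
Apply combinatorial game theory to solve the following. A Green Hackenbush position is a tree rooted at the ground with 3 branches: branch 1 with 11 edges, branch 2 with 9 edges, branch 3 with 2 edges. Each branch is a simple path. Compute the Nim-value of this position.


The tree has 3 branches from the ground vertex.
In Green Hackenbush, the Nim-value of a simple path of length k is k.
Branch 1: length 11, Nim-value = 11
Branch 2: length 9, Nim-value = 9
Branch 3: length 2, Nim-value = 2
Total Nim-value = XOR of all branch values:
0 XOR 11 = 11
11 XOR 9 = 2
2 XOR 2 = 0
Nim-value of the tree = 0

0


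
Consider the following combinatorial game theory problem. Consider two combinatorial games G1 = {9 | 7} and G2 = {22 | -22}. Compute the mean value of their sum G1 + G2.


G1 = {9 | 7}, G2 = {22 | -22}
Each is a switch {a | b} with numbers a > b; its mean value is (a + b)/2, and mean value is additive over game sums: m(G1 + G2) = m(G1) + m(G2).
Mean of G1 = (9 + (7))/2 = 16/2 = 8
Mean of G2 = (22 + (-22))/2 = 0/2 = 0
Mean of G1 + G2 = 8 + 0 = 8

8


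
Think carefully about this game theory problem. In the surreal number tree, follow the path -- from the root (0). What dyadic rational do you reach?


Sign expansion: --
Rule: track bounds (lo, hi), initially (-inf, +inf). On '+', the current value becomes lo and we move to the simplest number in (value, hi): value + 1 if hi = +inf, otherwise the midpoint (value + hi)/2. On '-', the current value becomes hi and we move to value - 1 if lo = -inf, otherwise the midpoint (lo + value)/2.
Start at 0.
Step 1: sign = -, move left. Bounds: (-inf, 0). Value = -1
Step 2: sign = -, move left. Bounds: (-inf, -1). Value = -2
The surreal number with sign expansion -- is -2.

-2


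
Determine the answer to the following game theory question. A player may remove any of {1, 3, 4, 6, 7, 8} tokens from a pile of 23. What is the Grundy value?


The subtraction set is S = {1, 3, 4, 6, 7, 8}.
G(k) = mex{ G(k - s) : s in S, s <= k }. We compute iteratively: G(0) = 0.
G(1) = mex({0}) = 1
G(2) = mex({1}) = 0
G(3) = mex({0}) = 1
G(4) = mex({0, 1}) = 2
G(5) = mex({0, 1, 2}) = 3
G(6) = mex({0, 1, 3}) = 2
G(7) = mex({0, 1, 2}) = 3
G(8) = mex({0, 1, 2, 3}) = 4
G(9) = mex({0, 1, 2, 3, 4}) = 5
G(10) = mex({0, 1, 2, 3, 5}) = 4
G(11) = mex({1, 2, 3, 4}) = 0
G(12) = mex({0, 2, 3, 4, 5}) = 1
G(13) = mex({1, 2, 3, 4, 5}) = 0
G(14) = mex({0, 2, 3, 4}) = 1
G(15) = mex({0, 1, 3, 4, 5}) = 2
G(16) = mex({0, 1, 2, 4, 5}) = 3
G(17) = mex({0, 1, 3, 4, 5}) = 2
G(18) = mex({0, 1, 2, 4}) = 3
Observe that G(11)..G(18) = 0, 1, 0, 1, 2, 3, 2, 3 repeats G(0)..G(7) = 0, 1, 0, 1, 2, 3, 2, 3.
For k >= max(S) = 8, G(k) is determined by the previous 8 values G(k-8)..G(k-1); a window of 8 consecutive values has recurred shifted by 11, so by induction G(k + 11) = G(k) for all k >= 0: the sequence is periodic from the start with period 11.
One period: G(0..10) = 0, 1, 0, 1, 2, 3, 2, 3, 4, 5, 4.
23 mod 11 = 1, so G(23) = G(1) = 1.

1


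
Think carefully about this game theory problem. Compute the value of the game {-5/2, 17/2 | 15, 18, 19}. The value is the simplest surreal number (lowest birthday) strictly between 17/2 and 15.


Left options: {-5/2, 17/2}, max = 17/2
Right options: {15, 18, 19}, min = 15
All options are numbers and max(Left) < min(Right), so by the simplicity theorem the value is the simplest (earliest-born) number strictly between 17/2 and 15.
Integers 9 through 14 all lie strictly between 17/2 and 15.
Among integers, the simplest (lowest birthday = smallest |n|; 0 is born on day 0, +-n on day n) is 9.
No non-integer in the interval can be simpler: if x is a non-integer in the interval, then floor(x) or ceil(x) also lies in the interval (the interval contains an integer), and both are proper prefixes of x's sign expansion, i.e. born earlier. So the game value is 9.
Game value = 9

9


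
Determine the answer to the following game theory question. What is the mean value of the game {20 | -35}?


Game = {20 | -35}, a switch {a | b} with numbers a > b.
Its thermograph has left wall a - t and right wall b + t, which meet at t = (a - b)/2, where both equal (a + b)/2. So the mast (mean value) is at (a + b)/2.
Mean = (20 + (-35))/2 = -15/2 = -15/2

-15/2


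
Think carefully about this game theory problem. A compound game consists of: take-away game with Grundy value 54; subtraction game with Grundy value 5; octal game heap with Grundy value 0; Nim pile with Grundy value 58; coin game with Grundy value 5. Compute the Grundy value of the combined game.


By the Sprague-Grundy theorem, the Grundy value of a sum of games is the XOR of individual Grundy values.
take-away game: Grundy value = 54. Running XOR: 0 XOR 54 = 54
subtraction game: Grundy value = 5. Running XOR: 54 XOR 5 = 51
octal game heap: Grundy value = 0. Running XOR: 51 XOR 0 = 51
Nim pile: Grundy value = 58. Running XOR: 51 XOR 58 = 9
coin game: Grundy value = 5. Running XOR: 9 XOR 5 = 12
The combined Grundy value is 12.

12


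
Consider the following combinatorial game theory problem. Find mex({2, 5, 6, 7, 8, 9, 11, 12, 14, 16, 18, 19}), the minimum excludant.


Set = {2, 5, 6, 7, 8, 9, 11, 12, 14, 16, 18, 19}
0 is NOT in the set. This is the mex.
mex = 0

0


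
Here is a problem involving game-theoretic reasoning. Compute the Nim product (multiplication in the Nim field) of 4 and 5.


Nim multiplication is bilinear over XOR: (u XOR v) * w = (u*w) XOR (v*w).
So we split each operand into its bit components and XOR the pairwise Nim products.
4 = 4 (as XOR of powers of 2).
5 = 1 + 4 (as XOR of powers of 2).
Using the standard Nim-product table on single bits:
  2*2 = 3,   2*4 = 8,   2*8 = 12,
  4*4 = 6,   4*8 = 11,  8*8 = 13,
and  1*x = x (identity), k*l = l*k (commutative).
Pairwise Nim products:
  4 * 1 = 4
  4 * 4 = 6
XOR them: 4 XOR 6 = 2.
Result: 4 * 5 = 2 (in Nim).

2


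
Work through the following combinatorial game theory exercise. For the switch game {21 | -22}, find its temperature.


The game is {21 | -22}, a switch {a | b} with numbers a > b.
Cooling {a | b} by t gives {a - t | b + t}, which stops being hot when a - t = b + t, i.e. at t = (a - b)/2. So the temperature of a switch is (a - b)/2.
Temperature = (Left option - Right option) / 2
= (21 - (-22)) / 2
= 43 / 2
= 43/2

43/2


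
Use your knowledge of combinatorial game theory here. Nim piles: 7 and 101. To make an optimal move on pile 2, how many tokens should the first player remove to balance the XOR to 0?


Piles: 7 and 101
Current XOR: 7 XOR 101 = 98 (non-zero, so this is an N-position).
To make the XOR zero, we need to find a move that balances the piles.
For pile 2 (size 101): target = 101 XOR 98 = 7
We reduce pile 2 from 101 to 7.
Tokens removed: 101 - 7 = 94
Verification: 7 XOR 7 = 0

94


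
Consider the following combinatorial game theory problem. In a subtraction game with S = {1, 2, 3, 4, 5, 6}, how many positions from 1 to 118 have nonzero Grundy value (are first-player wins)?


Subtraction set S = {1, 2, 3, 4, 5, 6}, so G(n) = n mod 7.
G(n) = 0 when n is a multiple of 7.
Multiples of 7 in [1, 118]: 16
N-positions (nonzero Grundy) = 118 - 16 = 102

102


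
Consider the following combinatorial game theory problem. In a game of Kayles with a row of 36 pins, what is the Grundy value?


Kayles: a move removes 1 or 2 adjacent pins from a contiguous row.
Removing pins from a row of k leaves two independent rows (a, b) with a + b = k - 1 (one pin) or a + b = k - 2 (two pins); an end removal gives a = 0.
By Sprague-Grundy, G(k) = mex{ G(a) XOR G(b) } over all these splits. G(0) = 0.
G(1): splits (0,0):0^0=0 -> mex({0}) = 1
G(2): splits (0,1):0^1=1 (0,0):0^0=0 -> mex({0, 1}) = 2
G(3): splits (0,2):0^2=2 (1,1):1^1=0 (0,1):0^1=1 -> mex({0, 1, 2}) = 3
G(4): splits (0,3):0^3=3 (1,2):1^2=3 (0,2):0^2=2 (1,1):1^1=0 -> mex({0, 2, 3}) = 1
G(5): splits (0,4):0^1=1 (1,3):1^3=2 (2,2):2^2=0 (0,3):0^3=3 (1,2):1^2=3 -> mex({0, 1, 2, 3}) = 4
G(6) = mex({0, 1, 2, 4}) = 3
G(7) = mex({0, 1, 3, 4, 5}) = 2
G(8) = mex({0, 2, 3, 5, 6}) = 1
G(9) = mex({0, 1, 2, 3, 6, 7}) = 4
G(10) = mex({0, 1, 3, 4, 5, 7}) = 2
G(11) = mex({0, 1, 2, 3, 4, 5}) = 6
G(12) = mex({0, 1, 2, 3, 5, 6, 7}) = 4
G(13) = mex({0, 2, 3, 4, 6, 7}) = 1
G(14) = mex({0, 1, 4, 5, 6, 7}) = 2
G(15) = mex({0, 1, 2, 3, 4, 5, 6}) = 7
G(16) = mex({0, 2, 3, 5, 6, 7}) = 1
G(17) = mex({0, 1, 2, 3, 5, 6, 7}) = 4
G(18) = mex({0, 1, 2, 4, 5, 6}) = 3
G(19) = mex({0, 1, 3, 4, 5, 7}) = 2
G(20) = mex({0, 2, 3, 4, 5, 6, 7}) = 1
G(21) = mex({0, 1, 2, 3, 5, 6, 7}) = 4
G(22) = mex({0, 1, 2, 3, 4, 5, 7}) = 6
G(23) = mex({0, 1, 2, 3, 4, 5, 6}) = 7
G(24) = mex({0, 1, 2, 3, 5, 6, 7}) = 4
G(25) = mex({0, 2, 3, 4, 6, 7}) = 1
G(26) = mex({0, 1, 3, 4, 5, 6, 7}) = 2
G(27) = mex({0, 1, 2, 3, 4, 5, 6, 7}) = 8
G(28) = mex({0, 1, 2, 3, 4, 6, 7, 8}) = 5
G(29) = mex({0, 1, 2, 3, 5, 6, 7, 8, 9}) = 4
G(30) = mex({0, 1, 2, 3, 4, 5, 6, 9, 10}) = 7
G(31) = mex({0, 1, 3, 4, 5, 7, 10, 11}) = 2
G(32) = mex({0, 2, 3, 4, 5, 6, 7, 9, 11}) = 1
G(33) = mex({0, 1, 2, 3, 4, 5, 6, 7, 9, 12}) = 8
G(34) = mex({0, 1, 2, 3, 4, 5, 7, 8, 11, 12}) = 6
G(35) = mex({0, 1, 2, 3, 4, 5, 6, 8, 9, 10, 11}) = 7
G(36) = mex({0, 1, 2, 3, 5, 6, 7, 9, 10}) = 4
Therefore G(36) = 4.

4


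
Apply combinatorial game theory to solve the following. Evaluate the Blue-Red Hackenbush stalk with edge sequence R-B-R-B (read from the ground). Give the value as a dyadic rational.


Edges (from ground): R-B-R-B
By Berlekamp's sign-expansion rule, a Blue-Red Hackenbush stalk has the value of the surreal number whose sign sequence is the edge sequence with B -> + and R -> -.
Sign sequence: -+-+
Trace the sign expansion in the surreal number tree, starting from 0:
Edge 1: R (sign -) -> bounds (-inf, 0), value = -1
Edge 2: B (sign +) -> bounds (-1, 0), value = -1/2
Edge 3: R (sign -) -> bounds (-1, -1/2), value = -3/4
Edge 4: B (sign +) -> bounds (-3/4, -1/2), value = -5/8
Game value = -5/8

-5/8


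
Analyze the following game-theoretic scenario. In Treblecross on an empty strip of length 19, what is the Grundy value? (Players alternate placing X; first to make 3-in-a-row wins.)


Treblecross: place X on empty cells; 3-in-a-row wins.
Playing within two cells of an existing X lets the opponent win at once, so sensible play treats the cells i-2..i+2 around each X as dead. The player left with no safe cell loses, so this is a normal-play take-away game on strips of safe cells.
Placing X at cell i (0-indexed) of a strip of k safe cells leaves independent strips of sizes max(0, i-2) and max(0, k-i-3). Hence G(k) = mex{ G(max(0,i-2)) XOR G(max(0,k-i-3)) : 0 <= i < k }, with G(0) = 0.
G(1): splits (0,0):0^0=0 -> mex({0}) = 1
G(2): splits (0,0):0^0=0 -> mex({0}) = 1
G(3): splits (0,0):0^0=0 -> mex({0}) = 1
G(4): splits (0,1):0^1=1 (0,0):0^0=0 -> mex({0, 1}) = 2
G(5): splits (0,2):0^1=1 (0,1):0^1=1 (0,0):0^0=0 -> mex({0, 1}) = 2
G(6) = mex({1}) = 0
G(7) = mex({0, 1, 2}) = 3
G(8) = mex({0, 1, 2}) = 3
G(9) = mex({0, 2}) = 1
G(10) = mex({0, 2, 3}) = 1
G(11) = mex({0, 3}) = 1
G(12) = mex({1, 3}) = 0
G(13) = mex({0, 1, 2, 3}) = 4
G(14) = mex({0, 1, 2}) = 3
G(15) = mex({0, 1, 2}) = 3
G(16) = mex({0, 1, 2, 4}) = 3
G(17) = mex({0, 1, 3, 4}) = 2
G(18) = mex({0, 1, 3, 4}) = 2
G(19) = mex({0, 1, 3, 5}) = 2
Therefore G(19) = 2.

2


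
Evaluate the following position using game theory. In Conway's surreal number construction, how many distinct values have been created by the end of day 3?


Day 0: {|} = 0 is born. Count = 1.
Day n: the number of surreal numbers born by day n is 2^(n+1) - 1.
By day 0: 2^1 - 1 = 1
By day 1: 2^2 - 1 = 3
By day 2: 2^3 - 1 = 7
By day 3: 2^4 - 1 = 15
By day 3: 15 surreal numbers.

15


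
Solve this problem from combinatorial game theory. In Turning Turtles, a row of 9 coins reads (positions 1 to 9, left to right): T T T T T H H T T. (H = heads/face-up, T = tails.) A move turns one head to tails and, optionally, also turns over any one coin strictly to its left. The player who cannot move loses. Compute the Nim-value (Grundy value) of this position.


Coins: T T T T T H H T T
Key fact: a single head at position k behaves exactly like a Nim heap of size k (turning it to T and optionally flipping a coin at j < k corresponds to moving the heap from k to j, or to 0), and heads combine as a disjunctive sum (two heads at the same place would cancel, matching j XOR j = 0). So the Nim-value is the XOR of the 1-indexed positions of the heads.
Face-up positions (1-indexed): [6, 7]
XOR 0 with 6: 0 XOR 6 = 6
XOR 6 with 7: 6 XOR 7 = 1
Nim-value = 1

1


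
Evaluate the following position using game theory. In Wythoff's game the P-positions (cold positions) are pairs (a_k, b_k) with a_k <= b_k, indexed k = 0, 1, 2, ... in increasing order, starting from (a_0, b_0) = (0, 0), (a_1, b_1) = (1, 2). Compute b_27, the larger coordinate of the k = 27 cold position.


By Wythoff's theorem, a_k = floor(k * phi) and b_k = floor(k * phi^2) = a_k + k, where phi = (1 + sqrt(5))/2 is the golden ratio.
phi = (1 + sqrt(5))/2 = 1.618034
phi^2 = phi + 1 = 2.618034
k = 27
k * phi^2 = 27 * 2.618034 = 70.686918
b_27 = floor(k * phi^2) = 70 (check: a_27 + k = 43 + 27 = 70)

70


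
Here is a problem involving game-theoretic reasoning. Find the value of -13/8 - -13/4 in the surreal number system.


x = -13/8, y = -13/4
Converting to common denominator: 8
x = -13/8, y = -26/8
x - y = -13/8 - -13/4 = 13/8

13/8


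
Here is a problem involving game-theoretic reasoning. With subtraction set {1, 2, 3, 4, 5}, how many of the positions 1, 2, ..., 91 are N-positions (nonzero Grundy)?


Subtraction set S = {1, 2, 3, 4, 5}, so G(n) = n mod 6.
G(n) = 0 when n is a multiple of 6.
Multiples of 6 in [1, 91]: 15
N-positions (nonzero Grundy) = 91 - 15 = 76

76


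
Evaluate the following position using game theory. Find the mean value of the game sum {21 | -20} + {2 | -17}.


G1 = {21 | -20}, G2 = {2 | -17}
Each is a switch {a | b} with numbers a > b; its mean value is (a + b)/2, and mean value is additive over game sums: m(G1 + G2) = m(G1) + m(G2).
Mean of G1 = (21 + (-20))/2 = 1/2 = 1/2
Mean of G2 = (2 + (-17))/2 = -15/2 = -15/2
Mean of G1 + G2 = 1/2 + -15/2 = -7

-7


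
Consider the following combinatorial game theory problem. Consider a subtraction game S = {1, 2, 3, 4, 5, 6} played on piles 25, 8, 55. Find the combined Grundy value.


Subtraction set: {1, 2, 3, 4, 5, 6}
For this subtraction set, G(n) = n mod 7 (period = max + 1 = 7).
Pile 1 (size 25): G(25) = 25 mod 7 = 4
Pile 2 (size 8): G(8) = 8 mod 7 = 1
Pile 3 (size 55): G(55) = 55 mod 7 = 6
Total Grundy value = XOR of all: 4 XOR 1 XOR 6 = 3

3


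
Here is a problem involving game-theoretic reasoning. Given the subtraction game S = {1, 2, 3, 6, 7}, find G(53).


The subtraction set is S = {1, 2, 3, 6, 7}.
G(k) = mex{ G(k - s) : s in S, s <= k }. We compute iteratively: G(0) = 0.
G(1) = mex({0}) = 1
G(2) = mex({0, 1}) = 2
G(3) = mex({0, 1, 2}) = 3
G(4) = mex({1, 2, 3}) = 0
G(5) = mex({0, 2, 3}) = 1
G(6) = mex({0, 1, 3}) = 2
G(7) = mex({0, 1, 2}) = 3
G(8) = mex({1, 2, 3}) = 0
G(9) = mex({0, 2, 3}) = 1
G(10) = mex({0, 1, 3}) = 2
Observe that G(4)..G(10) = 0, 1, 2, 3, 0, 1, 2 repeats G(0)..G(6) = 0, 1, 2, 3, 0, 1, 2.
For k >= max(S) = 7, G(k) is determined by the previous 7 values G(k-7)..G(k-1); a window of 7 consecutive values has recurred shifted by 4, so by induction G(k + 4) = G(k) for all k >= 0: the sequence is periodic from the start with period 4.
One period: G(0..3) = 0, 1, 2, 3.
53 mod 4 = 1, so G(53) = G(1) = 1.

1


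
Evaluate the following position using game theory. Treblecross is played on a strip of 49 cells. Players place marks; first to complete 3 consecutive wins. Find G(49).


Treblecross: place X on empty cells; 3-in-a-row wins.
Playing within two cells of an existing X lets the opponent win at once, so sensible play treats the cells i-2..i+2 around each X as dead. The player left with no safe cell loses, so this is a normal-play take-away game on strips of safe cells.
Placing X at cell i (0-indexed) of a strip of k safe cells leaves independent strips of sizes max(0, i-2) and max(0, k-i-3). Hence G(k) = mex{ G(max(0,i-2)) XOR G(max(0,k-i-3)) : 0 <= i < k }, with G(0) = 0.
G(1): splits (0,0):0^0=0 -> mex({0}) = 1
G(2): splits (0,0):0^0=0 -> mex({0}) = 1
G(3): splits (0,0):0^0=0 -> mex({0}) = 1
G(4): splits (0,1):0^1=1 (0,0):0^0=0 -> mex({0, 1}) = 2
G(5): splits (0,2):0^1=1 (0,1):0^1=1 (0,0):0^0=0 -> mex({0, 1}) = 2
G(6) = mex({1}) = 0
G(7) = mex({0, 1, 2}) = 3
G(8) = mex({0, 1, 2}) = 3
G(9) = mex({0, 2}) = 1
G(10) = mex({0, 2, 3}) = 1
G(11) = mex({0, 3}) = 1
G(12) = mex({1, 3}) = 0
G(13) = mex({0, 1, 2, 3}) = 4
G(14) = mex({0, 1, 2}) = 3
G(15) = mex({0, 1, 2}) = 3
G(16) = mex({0, 1, 2, 4}) = 3
G(17) = mex({0, 1, 3, 4}) = 2
G(18) = mex({0, 1, 3, 4}) = 2
G(19) = mex({0, 1, 3, 5}) = 2
G(20) = mex({0, 1, 2, 3, 5}) = 4
G(21) = mex({0, 1, 2, 3, 5}) = 4
G(22) = mex({1, 2, 6}) = 0
G(23) = mex({0, 1, 2, 3, 4, 6}) = 5
G(24) = mex({0, 1, 2, 3, 4}) = 5
G(25) = mex({0, 1, 3, 4, 7}) = 2
G(26) = mex({0, 1, 3, 4, 5, 7}) = 2
G(27) = mex({0, 1, 3, 5}) = 2
G(28) = mex({0, 1, 2, 5}) = 3
G(29) = mex({0, 1, 2, 4, 5, 6}) = 3
G(30) = mex({1, 2, 4, 6}) = 0
G(31) = mex({0, 1, 2, 3, 4, 6}) = 5
G(32) = mex({1, 2, 3, 4, 7}) = 0
G(33) = mex({0, 3, 7}) = 1
G(34) = mex({0, 2, 3, 5, 7}) = 1
G(35) = mex({0, 2, 3, 5, 6}) = 1
G(36) = mex({0, 1, 2, 5, 6}) = 3
G(37) = mex({0, 1, 2, 4, 5, 6}) = 3
G(38) = mex({0, 1, 2, 4}) = 3
G(39) = mex({0, 1, 2, 3, 4, 7}) = 5
G(40) = mex({0, 1, 2, 3, 4, 5, 7}) = 6
G(41) = mex({0, 1, 2, 3, 5, 7}) = 4
G(42) = mex({0, 1, 2, 3, 5, 6, 7}) = 4
G(43) = mex({0, 2, 3, 5, 6}) = 1
G(44) = mex({1, 2, 3, 4, 5, 6}) = 0
G(45) = mex({0, 1, 2, 3, 4, 6, 7}) = 5
G(46) = mex({0, 1, 2, 3, 4, 7}) = 5
G(47) = mex({0, 1, 2, 3, 4, 5, 7}) = 6
G(48) = mex({0, 1, 2, 3, 4, 5, 7}) = 6
G(49) = mex({0, 1, 3, 4, 5, 7}) = 2
Therefore G(49) = 2.

2


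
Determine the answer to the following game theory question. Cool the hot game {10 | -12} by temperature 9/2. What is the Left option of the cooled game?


Original game: {10 | -12} (a switch {a | b} with a > b).
Cooling by t (for t below the temperature (a - b)/2 = 11) taxes each move by t: {a | b} cooled by t is {a - t | b + t}.
Cooling amount: t = 9/2
Cooled Left option: 10 - 9/2 = 11/2
Cooled Right option: -12 + 9/2 = -15/2
Cooled game: {11/2 | -15/2}
Left option = 11/2

11/2


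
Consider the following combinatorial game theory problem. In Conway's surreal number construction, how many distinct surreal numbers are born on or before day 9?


Day 0: {|} = 0 is born. Count = 1.
Day n: the number of surreal numbers born by day n is 2^(n+1) - 1.
By day 0: 2^1 - 1 = 1
By day 1: 2^2 - 1 = 3
By day 2: 2^3 - 1 = 7
By day 3: 2^4 - 1 = 15
By day 4: 2^5 - 1 = 31
By day 5: 2^6 - 1 = 63
By day 6: 2^7 - 1 = 127
By day 7: 2^8 - 1 = 255
By day 8: 2^9 - 1 = 511
By day 9: 2^10 - 1 = 1023
By day 9: 1023 surreal numbers.

1023


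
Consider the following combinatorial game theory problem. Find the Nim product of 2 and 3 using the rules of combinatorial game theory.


Nim multiplication is bilinear over XOR: (u XOR v) * w = (u*w) XOR (v*w).
So we split each operand into its bit components and XOR the pairwise Nim products.
2 = 2 (as XOR of powers of 2).
3 = 1 + 2 (as XOR of powers of 2).
Using the standard Nim-product table on single bits:
  2*2 = 3,   2*4 = 8,   2*8 = 12,
  4*4 = 6,   4*8 = 11,  8*8 = 13,
and  1*x = x (identity), k*l = l*k (commutative).
Pairwise Nim products:
  2 * 1 = 2
  2 * 2 = 3
XOR them: 2 XOR 3 = 1.
Result: 2 * 3 = 1 (in Nim).

1


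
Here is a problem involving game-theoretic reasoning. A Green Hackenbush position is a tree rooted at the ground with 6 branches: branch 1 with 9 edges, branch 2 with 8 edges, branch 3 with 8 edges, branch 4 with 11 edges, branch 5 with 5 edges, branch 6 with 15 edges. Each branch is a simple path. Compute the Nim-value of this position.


The tree has 6 branches from the ground vertex.
In Green Hackenbush, the Nim-value of a simple path of length k is k.
Branch 1: length 9, Nim-value = 9
Branch 2: length 8, Nim-value = 8
Branch 3: length 8, Nim-value = 8
Branch 4: length 11, Nim-value = 11
Branch 5: length 5, Nim-value = 5
Branch 6: length 15, Nim-value = 15
Total Nim-value = XOR of all branch values:
0 XOR 9 = 9
9 XOR 8 = 1
1 XOR 8 = 9
9 XOR 11 = 2
2 XOR 5 = 7
7 XOR 15 = 8
Nim-value of the tree = 8

8


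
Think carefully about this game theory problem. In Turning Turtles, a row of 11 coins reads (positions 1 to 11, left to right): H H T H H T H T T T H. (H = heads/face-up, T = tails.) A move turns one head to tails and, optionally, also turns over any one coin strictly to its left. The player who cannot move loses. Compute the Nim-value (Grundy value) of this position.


Coins: H H T H H T H T T T H
Key fact: a single head at position k behaves exactly like a Nim heap of size k (turning it to T and optionally flipping a coin at j < k corresponds to moving the heap from k to j, or to 0), and heads combine as a disjunctive sum (two heads at the same place would cancel, matching j XOR j = 0). So the Nim-value is the XOR of the 1-indexed positions of the heads.
Face-up positions (1-indexed): [1, 2, 4, 5, 7, 11]
XOR 0 with 1: 0 XOR 1 = 1
XOR 1 with 2: 1 XOR 2 = 3
XOR 3 with 4: 3 XOR 4 = 7
XOR 7 with 5: 7 XOR 5 = 2
XOR 2 with 7: 2 XOR 7 = 5
XOR 5 with 11: 5 XOR 11 = 14
Nim-value = 14

14


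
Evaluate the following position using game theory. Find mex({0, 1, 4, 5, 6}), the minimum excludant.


Set = {0, 1, 4, 5, 6}
0 is in the set.
1 is in the set.
2 is NOT in the set. This is the mex.
mex = 2

2


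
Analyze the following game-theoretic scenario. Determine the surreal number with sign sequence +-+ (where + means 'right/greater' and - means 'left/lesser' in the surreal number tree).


Sign expansion: +-+
Rule: track bounds (lo, hi), initially (-inf, +inf). On '+', the current value becomes lo and we move to the simplest number in (value, hi): value + 1 if hi = +inf, otherwise the midpoint (value + hi)/2. On '-', the current value becomes hi and we move to value - 1 if lo = -inf, otherwise the midpoint (lo + value)/2.
Start at 0.
Step 1: sign = +, move right. Bounds: (0, +inf). Value = 1
Step 2: sign = -, move left. Bounds: (0, 1). Value = 1/2
Step 3: sign = +, move right. Bounds: (1/2, 1). Value = 3/4
The surreal number with sign expansion +-+ is 3/4.

3/4


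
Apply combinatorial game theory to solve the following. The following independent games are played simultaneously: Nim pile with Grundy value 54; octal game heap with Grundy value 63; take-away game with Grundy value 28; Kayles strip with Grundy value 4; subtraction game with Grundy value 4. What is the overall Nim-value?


By the Sprague-Grundy theorem, the Grundy value of a sum of games is the XOR of individual Grundy values.
Nim pile: Grundy value = 54. Running XOR: 0 XOR 54 = 54
octal game heap: Grundy value = 63. Running XOR: 54 XOR 63 = 9
take-away game: Grundy value = 28. Running XOR: 9 XOR 28 = 21
Kayles strip: Grundy value = 4. Running XOR: 21 XOR 4 = 17
subtraction game: Grundy value = 4. Running XOR: 17 XOR 4 = 21
The combined Grundy value is 21.

21


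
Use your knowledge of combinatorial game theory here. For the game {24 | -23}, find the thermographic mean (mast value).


Game = {24 | -23}, a switch {a | b} with numbers a > b.
Its thermograph has left wall a - t and right wall b + t, which meet at t = (a - b)/2, where both equal (a + b)/2. So the mast (mean value) is at (a + b)/2.
Mean = (24 + (-23))/2 = 1/2 = 1/2

1/2


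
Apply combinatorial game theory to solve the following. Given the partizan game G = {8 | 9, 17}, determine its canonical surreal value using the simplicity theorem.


Left options: {8}, max = 8
Right options: {9, 17}, min = 9
All options are numbers and max(Left) < min(Right), so by the simplicity theorem the value is the simplest (earliest-born) number strictly between 8 and 9.
No integer lies strictly between 8 and 9, so the value is the dyadic rational m/2^k in the interval with the smallest k (then m odd); search k = 1, 2, ...:
Denominator 2: 17/2 lies strictly between 8 and 9 -- found.
The simplest number in the interval is 17/2.
Game value = 17/2

17/2


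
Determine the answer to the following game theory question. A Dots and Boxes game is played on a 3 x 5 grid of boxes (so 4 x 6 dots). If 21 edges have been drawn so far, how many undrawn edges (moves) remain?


Grid: 3 x 5 boxes, i.e. 4 rows and 6 columns of dots.
Horizontal edges: (rows + 1) * cols = 4 * 5 = 20
Vertical edges: rows * (cols + 1) = 3 * 6 = 18
Total edges: 20 + 18 = 38
Edges drawn: 21
Remaining: 38 - 21 = 17

17


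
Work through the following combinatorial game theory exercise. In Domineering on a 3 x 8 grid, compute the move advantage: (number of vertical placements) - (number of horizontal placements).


Board is 3 x 8 (rows x cols).
Left (vertical) placements: (rows-1) * cols = 2 * 8 = 16
Right (horizontal) placements: rows * (cols-1) = 3 * 7 = 21
Advantage = Left - Right = 16 - 21 = -5

-5


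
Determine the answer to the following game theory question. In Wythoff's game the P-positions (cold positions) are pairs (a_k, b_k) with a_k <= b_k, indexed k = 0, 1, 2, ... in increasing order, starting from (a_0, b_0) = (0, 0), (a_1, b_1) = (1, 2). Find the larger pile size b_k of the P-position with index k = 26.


By Wythoff's theorem, a_k = floor(k * phi) and b_k = floor(k * phi^2) = a_k + k, where phi = (1 + sqrt(5))/2 is the golden ratio.
phi = (1 + sqrt(5))/2 = 1.618034
phi^2 = phi + 1 = 2.618034
k = 26
k * phi^2 = 26 * 2.618034 = 68.068884
b_26 = floor(k * phi^2) = 68 (check: a_26 + k = 42 + 26 = 68)

68


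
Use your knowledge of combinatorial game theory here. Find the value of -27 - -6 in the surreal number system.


x = -27, y = -6
x - y = -27 - -6 = -21

-21


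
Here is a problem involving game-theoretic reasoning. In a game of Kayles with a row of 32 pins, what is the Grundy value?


Kayles: a move removes 1 or 2 adjacent pins from a contiguous row.
Removing pins from a row of k leaves two independent rows (a, b) with a + b = k - 1 (one pin) or a + b = k - 2 (two pins); an end removal gives a = 0.
By Sprague-Grundy, G(k) = mex{ G(a) XOR G(b) } over all these splits. G(0) = 0.
G(1): splits (0,0):0^0=0 -> mex({0}) = 1
G(2): splits (0,1):0^1=1 (0,0):0^0=0 -> mex({0, 1}) = 2
G(3): splits (0,2):0^2=2 (1,1):1^1=0 (0,1):0^1=1 -> mex({0, 1, 2}) = 3
G(4): splits (0,3):0^3=3 (1,2):1^2=3 (0,2):0^2=2 (1,1):1^1=0 -> mex({0, 2, 3}) = 1
G(5): splits (0,4):0^1=1 (1,3):1^3=2 (2,2):2^2=0 (0,3):0^3=3 (1,2):1^2=3 -> mex({0, 1, 2, 3}) = 4
G(6) = mex({0, 1, 2, 4}) = 3
G(7) = mex({0, 1, 3, 4, 5}) = 2
G(8) = mex({0, 2, 3, 5, 6}) = 1
G(9) = mex({0, 1, 2, 3, 6, 7}) = 4
G(10) = mex({0, 1, 3, 4, 5, 7}) = 2
G(11) = mex({0, 1, 2, 3, 4, 5}) = 6
G(12) = mex({0, 1, 2, 3, 5, 6, 7}) = 4
G(13) = mex({0, 2, 3, 4, 6, 7}) = 1
G(14) = mex({0, 1, 4, 5, 6, 7}) = 2
G(15) = mex({0, 1, 2, 3, 4, 5, 6}) = 7
G(16) = mex({0, 2, 3, 5, 6, 7}) = 1
G(17) = mex({0, 1, 2, 3, 5, 6, 7}) = 4
G(18) = mex({0, 1, 2, 4, 5, 6}) = 3
G(19) = mex({0, 1, 3, 4, 5, 7}) = 2
G(20) = mex({0, 2, 3, 4, 5, 6, 7}) = 1
G(21) = mex({0, 1, 2, 3, 5, 6, 7}) = 4
G(22) = mex({0, 1, 2, 3, 4, 5, 7}) = 6
G(23) = mex({0, 1, 2, 3, 4, 5, 6}) = 7
G(24) = mex({0, 1, 2, 3, 5, 6, 7}) = 4
G(25) = mex({0, 2, 3, 4, 6, 7}) = 1
G(26) = mex({0, 1, 3, 4, 5, 6, 7}) = 2
G(27) = mex({0, 1, 2, 3, 4, 5, 6, 7}) = 8
G(28) = mex({0, 1, 2, 3, 4, 6, 7, 8}) = 5
G(29) = mex({0, 1, 2, 3, 5, 6, 7, 8, 9}) = 4
G(30) = mex({0, 1, 2, 3, 4, 5, 6, 9, 10}) = 7
G(31) = mex({0, 1, 3, 4, 5, 7, 10, 11}) = 2
G(32) = mex({0, 2, 3, 4, 5, 6, 7, 9, 11}) = 1
Therefore G(32) = 1.

1


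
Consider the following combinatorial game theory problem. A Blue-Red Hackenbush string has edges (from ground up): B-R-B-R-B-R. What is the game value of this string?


Edges (from ground): B-R-B-R-B-R
By Berlekamp's sign-expansion rule, a Blue-Red Hackenbush stalk has the value of the surreal number whose sign sequence is the edge sequence with B -> + and R -> -.
Sign sequence: +-+-+-
Trace the sign expansion in the surreal number tree, starting from 0:
Edge 1: B (sign +) -> bounds (0, +inf), value = 1
Edge 2: R (sign -) -> bounds (0, 1), value = 1/2
Edge 3: B (sign +) -> bounds (1/2, 1), value = 3/4
Edge 4: R (sign -) -> bounds (1/2, 3/4), value = 5/8
Edge 5: B (sign +) -> bounds (5/8, 3/4), value = 11/16
Edge 6: R (sign -) -> bounds (5/8, 11/16), value = 21/32
Game value = 21/32

21/32


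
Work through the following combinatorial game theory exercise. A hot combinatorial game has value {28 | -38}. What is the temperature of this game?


The game is {28 | -38}, a switch {a | b} with numbers a > b.
Cooling {a | b} by t gives {a - t | b + t}, which stops being hot when a - t = b + t, i.e. at t = (a - b)/2. So the temperature of a switch is (a - b)/2.
Temperature = (Left option - Right option) / 2
= (28 - (-38)) / 2
= 66 / 2
= 33

33


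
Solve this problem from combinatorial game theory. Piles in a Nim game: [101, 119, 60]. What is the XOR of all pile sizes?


We need the XOR (exclusive or) of all pile sizes.
After XOR-ing pile 1 (size 101): 0 XOR 101 = 101
After XOR-ing pile 2 (size 119): 101 XOR 119 = 18
After XOR-ing pile 3 (size 60): 18 XOR 60 = 46
The Nim-value of this position is 46.

46


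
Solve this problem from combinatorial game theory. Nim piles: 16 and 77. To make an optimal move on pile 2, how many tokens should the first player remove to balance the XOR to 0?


Piles: 16 and 77
Current XOR: 16 XOR 77 = 93 (non-zero, so this is an N-position).
To make the XOR zero, we need to find a move that balances the piles.
For pile 2 (size 77): target = 77 XOR 93 = 16
We reduce pile 2 from 77 to 16.
Tokens removed: 77 - 16 = 61
Verification: 16 XOR 16 = 0

61


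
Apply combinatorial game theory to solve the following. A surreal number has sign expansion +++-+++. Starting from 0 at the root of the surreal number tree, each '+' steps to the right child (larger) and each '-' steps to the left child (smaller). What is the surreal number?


Sign expansion: +++-+++
Rule: track bounds (lo, hi), initially (-inf, +inf). On '+', the current value becomes lo and we move to the simplest number in (value, hi): value + 1 if hi = +inf, otherwise the midpoint (value + hi)/2. On '-', the current value becomes hi and we move to value - 1 if lo = -inf, otherwise the midpoint (lo + value)/2.
Start at 0.
Step 1: sign = +, move right. Bounds: (0, +inf). Value = 1
Step 2: sign = +, move right. Bounds: (1, +inf). Value = 2
Step 3: sign = +, move right. Bounds: (2, +inf). Value = 3
Step 4: sign = -, move left. Bounds: (2, 3). Value = 5/2
Step 5: sign = +, move right. Bounds: (5/2, 3). Value = 11/4
Step 6: sign = +, move right. Bounds: (11/4, 3). Value = 23/8
Step 7: sign = +, move right. Bounds: (23/8, 3). Value = 47/16
The surreal number with sign expansion +++-+++ is 47/16.

47/16


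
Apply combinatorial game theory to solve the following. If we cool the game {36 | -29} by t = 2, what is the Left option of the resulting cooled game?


Original game: {36 | -29} (a switch {a | b} with a > b).
Cooling by t (for t below the temperature (a - b)/2 = 65/2) taxes each move by t: {a | b} cooled by t is {a - t | b + t}.
Cooling amount: t = 2
Cooled Left option: 36 - 2 = 34
Cooled Right option: -29 + 2 = -27
Cooled game: {34 | -27}
Left option = 34

34


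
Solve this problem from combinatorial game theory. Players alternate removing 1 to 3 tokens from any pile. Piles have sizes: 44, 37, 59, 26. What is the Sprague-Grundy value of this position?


Subtraction set: {1, 2, 3}
For this subtraction set, G(n) = n mod 4 (period = max + 1 = 4).
Pile 1 (size 44): G(44) = 44 mod 4 = 0
Pile 2 (size 37): G(37) = 37 mod 4 = 1
Pile 3 (size 59): G(59) = 59 mod 4 = 3
Pile 4 (size 26): G(26) = 26 mod 4 = 2
Total Grundy value = XOR of all: 0 XOR 1 XOR 3 XOR 2 = 0

0


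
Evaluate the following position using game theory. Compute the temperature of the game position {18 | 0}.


The game is {18 | 0}, a switch {a | b} with numbers a > b.
Cooling {a | b} by t gives {a - t | b + t}, which stops being hot when a - t = b + t, i.e. at t = (a - b)/2. So the temperature of a switch is (a - b)/2.
Temperature = (Left option - Right option) / 2
= (18 - (0)) / 2
= 18 / 2
= 9

9


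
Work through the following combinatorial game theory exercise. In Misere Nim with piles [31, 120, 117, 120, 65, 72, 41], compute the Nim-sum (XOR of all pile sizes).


We need the XOR (exclusive or) of all pile sizes.
After XOR-ing pile 1 (size 31): 0 XOR 31 = 31
After XOR-ing pile 2 (size 120): 31 XOR 120 = 103
After XOR-ing pile 3 (size 117): 103 XOR 117 = 18
After XOR-ing pile 4 (size 120): 18 XOR 120 = 106
After XOR-ing pile 5 (size 65): 106 XOR 65 = 43
After XOR-ing pile 6 (size 72): 43 XOR 72 = 99
After XOR-ing pile 7 (size 41): 99 XOR 41 = 74
The Nim-value of this position is 74.

74


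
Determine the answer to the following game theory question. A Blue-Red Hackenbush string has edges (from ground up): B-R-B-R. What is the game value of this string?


Edges (from ground): B-R-B-R
By Berlekamp's sign-expansion rule, a Blue-Red Hackenbush stalk has the value of the surreal number whose sign sequence is the edge sequence with B -> + and R -> -.
Sign sequence: +-+-
Trace the sign expansion in the surreal number tree, starting from 0:
Edge 1: B (sign +) -> bounds (0, +inf), value = 1
Edge 2: R (sign -) -> bounds (0, 1), value = 1/2
Edge 3: B (sign +) -> bounds (1/2, 1), value = 3/4
Edge 4: R (sign -) -> bounds (1/2, 3/4), value = 5/8
Game value = 5/8

5/8


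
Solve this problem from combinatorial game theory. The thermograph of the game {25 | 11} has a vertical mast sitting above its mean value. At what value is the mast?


Game = {25 | 11}, a switch {a | b} with numbers a > b.
Its thermograph has left wall a - t and right wall b + t, which meet at t = (a - b)/2, where both equal (a + b)/2. So the mast (mean value) is at (a + b)/2.
Mean = (25 + (11))/2 = 36/2 = 18

18


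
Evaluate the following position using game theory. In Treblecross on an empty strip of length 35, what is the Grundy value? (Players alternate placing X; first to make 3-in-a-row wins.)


Treblecross: place X on empty cells; 3-in-a-row wins.
Playing within two cells of an existing X lets the opponent win at once, so sensible play treats the cells i-2..i+2 around each X as dead. The player left with no safe cell loses, so this is a normal-play take-away game on strips of safe cells.
Placing X at cell i (0-indexed) of a strip of k safe cells leaves independent strips of sizes max(0, i-2) and max(0, k-i-3). Hence G(k) = mex{ G(max(0,i-2)) XOR G(max(0,k-i-3)) : 0 <= i < k }, with G(0) = 0.
G(1): splits (0,0):0^0=0 -> mex({0}) = 1
G(2): splits (0,0):0^0=0 -> mex({0}) = 1
G(3): splits (0,0):0^0=0 -> mex({0}) = 1
G(4): splits (0,1):0^1=1 (0,0):0^0=0 -> mex({0, 1}) = 2
G(5): splits (0,2):0^1=1 (0,1):0^1=1 (0,0):0^0=0 -> mex({0, 1}) = 2
G(6) = mex({1}) = 0
G(7) = mex({0, 1, 2}) = 3
G(8) = mex({0, 1, 2}) = 3
G(9) = mex({0, 2}) = 1
G(10) = mex({0, 2, 3}) = 1
G(11) = mex({0, 3}) = 1
G(12) = mex({1, 3}) = 0
G(13) = mex({0, 1, 2, 3}) = 4
G(14) = mex({0, 1, 2}) = 3
G(15) = mex({0, 1, 2}) = 3
G(16) = mex({0, 1, 2, 4}) = 3
G(17) = mex({0, 1, 3, 4}) = 2
G(18) = mex({0, 1, 3, 4}) = 2
G(19) = mex({0, 1, 3, 5}) = 2
G(20) = mex({0, 1, 2, 3, 5}) = 4
G(21) = mex({0, 1, 2, 3, 5}) = 4
G(22) = mex({1, 2, 6}) = 0
G(23) = mex({0, 1, 2, 3, 4, 6}) = 5
G(24) = mex({0, 1, 2, 3, 4}) = 5
G(25) = mex({0, 1, 3, 4, 7}) = 2
G(26) = mex({0, 1, 3, 4, 5, 7}) = 2
G(27) = mex({0, 1, 3, 5}) = 2
G(28) = mex({0, 1, 2, 5}) = 3
G(29) = mex({0, 1, 2, 4, 5, 6}) = 3
G(30) = mex({1, 2, 4, 6}) = 0
G(31) = mex({0, 1, 2, 3, 4, 6}) = 5
G(32) = mex({1, 2, 3, 4, 7}) = 0
G(33) = mex({0, 3, 7}) = 1
G(34) = mex({0, 2, 3, 5, 7}) = 1
G(35) = mex({0, 2, 3, 5, 6}) = 1
Therefore G(35) = 1.

1


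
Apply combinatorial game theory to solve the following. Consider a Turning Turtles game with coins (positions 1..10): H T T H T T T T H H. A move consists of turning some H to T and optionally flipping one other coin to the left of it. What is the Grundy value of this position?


Coins: H T T H T T T T H H
Key fact: a single head at position k behaves exactly like a Nim heap of size k (turning it to T and optionally flipping a coin at j < k corresponds to moving the heap from k to j, or to 0), and heads combine as a disjunctive sum (two heads at the same place would cancel, matching j XOR j = 0). So the Nim-value is the XOR of the 1-indexed positions of the heads.
Face-up positions (1-indexed): [1, 4, 9, 10]
XOR 0 with 1: 0 XOR 1 = 1
XOR 1 with 4: 1 XOR 4 = 5
XOR 5 with 9: 5 XOR 9 = 12
XOR 12 with 10: 12 XOR 10 = 6
Nim-value = 6

6


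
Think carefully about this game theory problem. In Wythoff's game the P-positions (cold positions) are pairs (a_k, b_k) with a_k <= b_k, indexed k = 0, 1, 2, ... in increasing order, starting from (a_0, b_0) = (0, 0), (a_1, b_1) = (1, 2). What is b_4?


By Wythoff's theorem, a_k = floor(k * phi) and b_k = floor(k * phi^2) = a_k + k, where phi = (1 + sqrt(5))/2 is the golden ratio.
phi = (1 + sqrt(5))/2 = 1.618034
phi^2 = phi + 1 = 2.618034
k = 4
k * phi^2 = 4 * 2.618034 = 10.472136
b_4 = floor(k * phi^2) = 10 (check: a_4 + k = 6 + 4 = 10)

10


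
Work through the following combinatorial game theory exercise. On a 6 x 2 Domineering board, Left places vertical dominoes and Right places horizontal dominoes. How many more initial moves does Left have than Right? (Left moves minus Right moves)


Board is 6 x 2 (rows x cols).
Left (vertical) placements: (rows-1) * cols = 5 * 2 = 10
Right (horizontal) placements: rows * (cols-1) = 6 * 1 = 6
Advantage = Left - Right = 10 - 6 = 4

4


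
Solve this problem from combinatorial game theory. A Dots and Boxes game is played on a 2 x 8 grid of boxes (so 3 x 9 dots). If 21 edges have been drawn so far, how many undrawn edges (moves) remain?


Grid: 2 x 8 boxes, i.e. 3 rows and 9 columns of dots.
Horizontal edges: (rows + 1) * cols = 3 * 8 = 24
Vertical edges: rows * (cols + 1) = 2 * 9 = 18
Total edges: 24 + 18 = 42
Edges drawn: 21
Remaining: 42 - 21 = 21

21


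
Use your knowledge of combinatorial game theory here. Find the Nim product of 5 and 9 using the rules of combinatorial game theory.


Nim multiplication is bilinear over XOR: (u XOR v) * w = (u*w) XOR (v*w).
So we split each operand into its bit components and XOR the pairwise Nim products.
5 = 1 + 4 (as XOR of powers of 2).
9 = 1 + 8 (as XOR of powers of 2).
Using the standard Nim-product table on single bits:
  2*2 = 3,   2*4 = 8,   2*8 = 12,
  4*4 = 6,   4*8 = 11,  8*8 = 13,
and  1*x = x (identity), k*l = l*k (commutative).
Pairwise Nim products:
  1 * 1 = 1
  1 * 8 = 8
  4 * 1 = 4
  4 * 8 = 11
XOR them: 1 XOR 8 XOR 4 XOR 11 = 6.
Result: 5 * 9 = 6 (in Nim).

6
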